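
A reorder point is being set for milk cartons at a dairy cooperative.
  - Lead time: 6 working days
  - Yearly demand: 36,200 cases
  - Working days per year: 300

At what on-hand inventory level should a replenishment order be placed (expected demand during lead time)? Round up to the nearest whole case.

724 cases

Daily demand d = 36,200 / 300 = 120.667 cases/day
Demand during lead time = 120.667 × 6 = 724.00
Reorder point = 724.00 → round up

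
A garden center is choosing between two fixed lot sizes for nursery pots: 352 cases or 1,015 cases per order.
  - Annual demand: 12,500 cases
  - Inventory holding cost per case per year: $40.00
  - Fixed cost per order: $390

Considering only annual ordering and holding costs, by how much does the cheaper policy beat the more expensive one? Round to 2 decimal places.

$4,213.52

For each Q, cost = (D/Q)·S + (Q/2)·H.
TC(352) = (12,500/352)×390 + (352/2)×40 = $20,889.43
TC(1,015) = (12,500/1,015)×390 + (1,015/2)×40 = $25,102.96
Cheaper: Q = 352.  Difference = $4,213.52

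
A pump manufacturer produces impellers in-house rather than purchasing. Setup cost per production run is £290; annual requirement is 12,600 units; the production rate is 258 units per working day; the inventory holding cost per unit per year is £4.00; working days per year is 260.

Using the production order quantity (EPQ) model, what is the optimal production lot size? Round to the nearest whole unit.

d = 12,600/260 = 48.4615 units/day;  effective holding cost H(1 − d/p) = 4·(1 − 48.4615/258) = 3.24866
Q* = √(2DS / H_eff) = √(2·12,600·290 / 3.24866) ≈ 1,499.85

1,500 units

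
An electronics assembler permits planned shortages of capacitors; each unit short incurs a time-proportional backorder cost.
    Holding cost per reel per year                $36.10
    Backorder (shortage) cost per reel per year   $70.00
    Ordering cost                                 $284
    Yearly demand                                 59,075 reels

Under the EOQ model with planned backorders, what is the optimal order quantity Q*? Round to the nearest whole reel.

Basic EOQ = √(2·59,075·284/36.1) = 964.101
Backorder adjustment √((H+b)/b) = √((36.1+70)/70) = 1.2311
Q* = 964.101 × 1.2311 ≈ 1,186.95

1,187 reels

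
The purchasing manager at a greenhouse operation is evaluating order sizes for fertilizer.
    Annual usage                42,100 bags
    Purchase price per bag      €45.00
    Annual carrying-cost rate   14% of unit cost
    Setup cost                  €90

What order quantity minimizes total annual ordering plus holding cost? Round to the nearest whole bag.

Carrying cost H = €45 × 14% = €6.3000/bag/yr
2DS/H = 2·42,100·90/6.3 = 1,202,857.14
EOQ = √1,202,857.14 ≈ 1,096.75

1,097 bags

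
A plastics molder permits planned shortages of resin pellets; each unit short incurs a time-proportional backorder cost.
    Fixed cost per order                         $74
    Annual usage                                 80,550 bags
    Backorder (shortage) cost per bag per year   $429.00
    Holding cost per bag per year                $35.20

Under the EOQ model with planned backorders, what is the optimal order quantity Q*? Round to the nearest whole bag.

605 bags

Q* = √(2DS/H) · √((H + b)/b)
   = √(2 × 80,550 × 74 / 35.2) · √((35.2 + 429) / 429)
   = 581.959 × 1.0402 ≈ 605.36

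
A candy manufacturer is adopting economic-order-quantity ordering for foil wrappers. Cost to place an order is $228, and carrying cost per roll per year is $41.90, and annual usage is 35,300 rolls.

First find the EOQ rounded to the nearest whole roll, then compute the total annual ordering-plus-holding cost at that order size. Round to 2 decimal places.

Q* = √(2·D·S / H) = √(2·35,300·228 / 41.9) = √384,171.8 ≈ 619.82 → Q = 620 rolls
Ordering: D/Q × S = 35,300/620 × $228 = $12,981.29
Holding:  Q/2 × H = 620/2 × $41.9 = $12,989.00
Total = $12,981.29 + $12,989.00 = $25,970.29

$25,970.29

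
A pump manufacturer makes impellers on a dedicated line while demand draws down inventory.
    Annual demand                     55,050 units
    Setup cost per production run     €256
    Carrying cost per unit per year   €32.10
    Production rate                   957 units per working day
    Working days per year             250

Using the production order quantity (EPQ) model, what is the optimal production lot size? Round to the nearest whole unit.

d = 55,050/250 = 220.2000 units/day;  effective holding cost H(1 − d/p) = 32.1·(1 − 220.2000/957) = 24.71398
Q* = √(2DS / H_eff) = √(2·55,050·256 / 24.71398) ≈ 1,067.93

1,068 units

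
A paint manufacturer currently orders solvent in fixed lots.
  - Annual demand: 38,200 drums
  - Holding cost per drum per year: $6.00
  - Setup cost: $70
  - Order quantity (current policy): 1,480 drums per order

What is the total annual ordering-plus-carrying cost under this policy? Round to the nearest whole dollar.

$6,247

Ordering: D/Q × S = 38,200/1,480 × $70 = $1,806.76
Holding:  Q/2 × H = 1,480/2 × $6 = $4,440.00
Total = $1,806.76 + $4,440.00 = $6,246.76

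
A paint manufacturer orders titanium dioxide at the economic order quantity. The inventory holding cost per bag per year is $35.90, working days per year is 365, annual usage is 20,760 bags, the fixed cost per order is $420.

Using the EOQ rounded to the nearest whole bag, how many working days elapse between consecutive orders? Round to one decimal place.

2DS/H = 2·20,760·420/35.9 = 485,749.30
EOQ = √485,749.30 ≈ 696.96 → Q = 697 bags
Days between orders = 365 / (D/Q) = 365 / 29.785 ≈ 12.255

12.3 days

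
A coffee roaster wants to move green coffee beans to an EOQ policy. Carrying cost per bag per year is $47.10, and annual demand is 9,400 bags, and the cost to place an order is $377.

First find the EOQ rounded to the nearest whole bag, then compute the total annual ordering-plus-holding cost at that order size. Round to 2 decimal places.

$18,270.91

Optimal lot size Q* = (2 × 9,400 × $377 / $47.1)^½ ≈ 387.92 → Q = 388 bags
Annual ordering cost = (D/Q)·S = (9,400/388) × 377 = $9,133.51
Annual holding cost  = (Q/2)·H = (388/2) × 47.1 = $9,137.40
Total = $9,133.51 + $9,137.40 = $18,270.91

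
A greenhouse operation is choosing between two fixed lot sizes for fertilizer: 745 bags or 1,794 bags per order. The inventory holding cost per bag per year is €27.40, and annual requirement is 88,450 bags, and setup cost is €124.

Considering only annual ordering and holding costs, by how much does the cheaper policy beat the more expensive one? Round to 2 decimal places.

€5,763.02

For each Q, cost = (D/Q)·S + (Q/2)·H.
TC(745) = (88,450/745)×124 + (745/2)×27.4 = €24,928.38
TC(1,794) = (88,450/1,794)×124 + (1,794/2)×27.4 = €30,691.40
|ΔTC| = |€24,928.38 − €30,691.40| = €5,763.02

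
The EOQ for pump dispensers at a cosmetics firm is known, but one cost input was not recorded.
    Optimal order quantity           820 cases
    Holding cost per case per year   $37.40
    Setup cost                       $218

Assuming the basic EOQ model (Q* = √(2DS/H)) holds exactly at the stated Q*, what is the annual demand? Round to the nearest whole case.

From Q* = √(2DS/H) ⇒ Q*² = 2DS/H.
D = Q²H / (2S) = 820² × 37.4 / (2 × 218) = 57,678.35

57,678 cases per year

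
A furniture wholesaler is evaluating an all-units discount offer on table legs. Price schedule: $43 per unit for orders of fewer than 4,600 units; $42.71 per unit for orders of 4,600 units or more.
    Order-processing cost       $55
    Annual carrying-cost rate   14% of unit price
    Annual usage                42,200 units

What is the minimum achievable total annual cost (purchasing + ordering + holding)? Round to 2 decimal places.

$1,816,619.19

H₁ = 14%×$43 = $6.0200;  H₂ = 14%×$42.71 = $5.9794
EOQ₁ = √(2×42,200×55/6.0200) = 878.12  (< 4,600, feasible at tier 1)
EOQ₂ = √(2×42,200×55/5.9794) = 881.10  (< 4,600 → use Q = 4,600 at tier-2 price)
TC(tier 1 (EOQ₁), Q≈878.1) = $1,819,886.29
TC(tier 2, Q≈4,600.0) = $1,816,619.19
Minimum at tier 2: $1,816,619.19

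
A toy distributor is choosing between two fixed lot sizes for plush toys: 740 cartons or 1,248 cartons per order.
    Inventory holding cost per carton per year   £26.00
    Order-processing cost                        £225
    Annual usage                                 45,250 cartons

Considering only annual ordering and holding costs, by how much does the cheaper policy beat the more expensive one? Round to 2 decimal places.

£1,003.61

For each Q, cost = (D/Q)·S + (Q/2)·H.
TC(740) = (45,250/740)×225 + (740/2)×26 = £23,378.45
TC(1,248) = (45,250/1,248)×225 + (1,248/2)×26 = £24,382.05
Lots of 740 are cheaper by £1,003.61.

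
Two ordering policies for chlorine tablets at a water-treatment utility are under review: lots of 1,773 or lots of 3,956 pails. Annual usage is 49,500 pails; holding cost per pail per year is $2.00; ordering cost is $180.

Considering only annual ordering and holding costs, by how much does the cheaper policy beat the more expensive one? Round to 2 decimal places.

$590.11

TC(Q) = (D/Q)S + (Q/2)H
TC(1,773) = (49,500/1,773)×180 + (1,773/2)×2 = $6,798.38
TC(3,956) = (49,500/3,956)×180 + (3,956/2)×2 = $6,208.28
|ΔTC| = |$6,798.38 − $6,208.28| = $590.11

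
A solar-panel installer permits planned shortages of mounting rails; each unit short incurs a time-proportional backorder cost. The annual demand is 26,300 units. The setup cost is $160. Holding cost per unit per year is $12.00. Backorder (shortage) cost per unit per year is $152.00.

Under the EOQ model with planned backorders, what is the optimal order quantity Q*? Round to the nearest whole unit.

Q* = √(2DS/H) · √((H + b)/b)
   = √(2 × 26,300 × 160 / 12) · √((12 + 152) / 152)
   = 837.456 × 1.0387 ≈ 869.89

870 units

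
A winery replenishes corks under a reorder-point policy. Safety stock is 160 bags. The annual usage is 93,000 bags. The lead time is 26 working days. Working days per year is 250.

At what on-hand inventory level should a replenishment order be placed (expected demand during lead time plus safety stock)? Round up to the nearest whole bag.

Daily demand d = 93,000 / 250 = 372.000 bags/day
Demand during lead time = 372.000 × 26 = 9,672.00
Reorder point = 9,672.00 + 160 = 9,832.00 → round up

9,832 bags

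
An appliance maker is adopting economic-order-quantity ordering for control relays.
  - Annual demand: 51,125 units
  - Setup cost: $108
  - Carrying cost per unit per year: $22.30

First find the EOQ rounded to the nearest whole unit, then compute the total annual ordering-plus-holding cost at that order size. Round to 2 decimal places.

$15,692.64

Optimal lot size Q* = (2 × 51,125 × $108 / $22.3)^½ ≈ 703.71 → Q = 704 units
Ordering: D/Q × S = 51,125/704 × $108 = $7,843.04
Holding:  Q/2 × H = 704/2 × $22.3 = $7,849.60
Total = $7,843.04 + $7,849.60 = $15,692.64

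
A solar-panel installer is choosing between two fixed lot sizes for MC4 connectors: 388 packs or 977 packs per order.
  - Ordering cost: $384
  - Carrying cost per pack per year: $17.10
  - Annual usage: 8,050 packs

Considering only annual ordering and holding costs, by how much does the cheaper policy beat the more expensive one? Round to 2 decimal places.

$232.91

TC(Q) = (D/Q)S + (Q/2)H
TC(388) = (8,050/388)×384 + (388/2)×17.1 = $11,284.41
TC(977) = (8,050/977)×384 + (977/2)×17.1 = $11,517.32
Cheaper: Q = 388.  Difference = $232.91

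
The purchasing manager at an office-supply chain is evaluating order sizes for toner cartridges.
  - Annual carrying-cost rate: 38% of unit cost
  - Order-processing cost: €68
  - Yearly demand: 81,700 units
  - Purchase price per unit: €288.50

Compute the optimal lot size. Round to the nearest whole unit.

318 units

H = i·C = 0.38 × €288.5 = €109.6300 per unit-year
EOQ = √(2DS/H) = √(2 × 81,700 × 68 / 109.63)
    = √(101,351.82) ≈ 318.36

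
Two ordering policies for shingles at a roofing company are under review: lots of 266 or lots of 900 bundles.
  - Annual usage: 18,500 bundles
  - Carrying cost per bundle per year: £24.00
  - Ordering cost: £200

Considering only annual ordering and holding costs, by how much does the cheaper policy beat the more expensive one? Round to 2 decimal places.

£2,190.66

Annual cost at Q: ordering D·S/Q plus holding Q·H/2.
TC(266) = (18,500/266)×200 + (266/2)×24 = £17,101.77
TC(900) = (18,500/900)×200 + (900/2)×24 = £14,911.11
Lots of 900 are cheaper by £2,190.66.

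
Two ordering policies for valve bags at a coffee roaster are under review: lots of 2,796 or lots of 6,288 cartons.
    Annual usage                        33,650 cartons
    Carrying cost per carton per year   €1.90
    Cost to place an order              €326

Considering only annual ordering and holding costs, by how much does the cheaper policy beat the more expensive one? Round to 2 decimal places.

For each Q, cost = (D/Q)·S + (Q/2)·H.
TC(2,796) = (33,650/2,796)×326 + (2,796/2)×1.9 = €6,579.63
TC(6,288) = (33,650/6,288)×326 + (6,288/2)×1.9 = €7,718.18
Cheaper: Q = 2,796.  Difference = €1,138.55

€1,138.55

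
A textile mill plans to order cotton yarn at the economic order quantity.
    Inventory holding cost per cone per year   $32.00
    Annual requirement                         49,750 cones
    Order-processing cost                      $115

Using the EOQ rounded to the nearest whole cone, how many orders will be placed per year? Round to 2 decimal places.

83.19 orders per year

Optimal lot size Q* = (2 × 49,750 × $115 / $32)^½ ≈ 597.98 → Q = 598
Orders per year = D/Q = 49,750 / 598 = 83.194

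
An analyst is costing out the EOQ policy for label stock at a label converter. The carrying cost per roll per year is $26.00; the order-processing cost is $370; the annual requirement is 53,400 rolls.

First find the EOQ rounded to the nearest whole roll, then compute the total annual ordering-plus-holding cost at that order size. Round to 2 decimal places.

$32,053.33

EOQ = √(2DS/H) = √(2 × 53,400 × 370 / 26)
    = √(1,519,846.15) ≈ 1,232.82 → Q = 1,233 rolls
Ordering: D/Q × S = 53,400/1,233 × $370 = $16,024.33
Holding:  Q/2 × H = 1,233/2 × $26 = $16,029.00
Total = $16,024.33 + $16,029.00 = $32,053.33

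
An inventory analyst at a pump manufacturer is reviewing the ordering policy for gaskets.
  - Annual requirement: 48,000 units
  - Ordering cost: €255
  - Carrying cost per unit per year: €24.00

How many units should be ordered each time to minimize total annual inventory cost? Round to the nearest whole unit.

Optimal lot size Q* = (2 × 48,000 × €255 / €24)^½ ≈ 1,009.95

1,010 units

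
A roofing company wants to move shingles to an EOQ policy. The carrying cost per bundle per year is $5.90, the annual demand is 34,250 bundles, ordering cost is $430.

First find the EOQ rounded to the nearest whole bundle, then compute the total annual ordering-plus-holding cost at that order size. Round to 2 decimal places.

EOQ = √(2DS/H) = √(2 × 34,250 × 430 / 5.9)
    = √(4,992,372.88) ≈ 2,234.36 → Q = 2,234 bundles
Annual ordering cost = (D/Q)·S = (34,250/2,234) × 430 = $6,592.44
Annual holding cost  = (Q/2)·H = (2,234/2) × 5.9 = $6,590.30
Total = $6,592.44 + $6,590.30 = $13,182.74

$13,182.74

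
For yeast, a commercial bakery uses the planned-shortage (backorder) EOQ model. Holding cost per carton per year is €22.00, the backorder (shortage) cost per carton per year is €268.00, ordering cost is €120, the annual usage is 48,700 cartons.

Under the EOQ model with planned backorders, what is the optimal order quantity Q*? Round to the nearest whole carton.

Basic EOQ = √(2·48,700·120/22) = 728.885
Backorder adjustment √((H+b)/b) = √((22+268)/268) = 1.0402
Q* = 728.885 × 1.0402 ≈ 758.21

758 cartons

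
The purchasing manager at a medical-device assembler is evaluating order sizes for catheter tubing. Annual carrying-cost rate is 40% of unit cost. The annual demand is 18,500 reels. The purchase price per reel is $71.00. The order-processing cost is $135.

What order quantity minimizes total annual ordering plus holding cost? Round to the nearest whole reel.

H = i·C = 0.4 × $71 = $28.4000 per reel-year
Q* = √(2·D·S / H) = √(2·18,500·135 / 28.4) = √175,880.3 ≈ 419.38

419 reels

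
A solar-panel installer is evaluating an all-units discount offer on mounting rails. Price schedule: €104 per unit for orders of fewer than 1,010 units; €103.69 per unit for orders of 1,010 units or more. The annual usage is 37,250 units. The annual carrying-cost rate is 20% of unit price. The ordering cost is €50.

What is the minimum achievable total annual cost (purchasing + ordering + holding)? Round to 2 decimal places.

H₁ = 20%×€104 = €20.8000;  H₂ = 20%×€103.69 = €20.7380
EOQ₁ = √(2×37,250×50/20.8000) = 423.19  (< 1,010, feasible at tier 1)
EOQ₂ = √(2×37,250×50/20.7380) = 423.82  (< 1,010 → use Q = 1,010 at tier-2 price)
TC(tier 1 (EOQ₁), Q≈423.2) = €3,882,802.27
TC(tier 2, Q≈1,010.0) = €3,874,769.25
Minimum at tier 2: €3,874,769.25

€3,874,769.25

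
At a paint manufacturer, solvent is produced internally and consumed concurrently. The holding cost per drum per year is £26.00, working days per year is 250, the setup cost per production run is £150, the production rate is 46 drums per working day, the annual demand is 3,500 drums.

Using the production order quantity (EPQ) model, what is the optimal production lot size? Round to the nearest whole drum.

Daily demand d = 3,500/250 = 14.000; p = 46; 1 − d/p = 0.69565
EPQ = √(2DS / (H(1 − d/p)))
    = √(2 × 3,500 × 150 / (26 × 0.69565)) ≈ 240.94

241 drums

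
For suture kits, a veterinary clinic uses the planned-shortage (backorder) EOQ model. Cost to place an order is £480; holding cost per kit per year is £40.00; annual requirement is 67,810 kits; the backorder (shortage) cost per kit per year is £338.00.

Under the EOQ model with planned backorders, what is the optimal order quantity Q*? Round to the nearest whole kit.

1,349 kits

Basic EOQ = √(2·67,810·480/40) = 1,275.712
Backorder adjustment √((H+b)/b) = √((40+338)/338) = 1.0575
Q* = 1,275.712 × 1.0575 ≈ 1,349.09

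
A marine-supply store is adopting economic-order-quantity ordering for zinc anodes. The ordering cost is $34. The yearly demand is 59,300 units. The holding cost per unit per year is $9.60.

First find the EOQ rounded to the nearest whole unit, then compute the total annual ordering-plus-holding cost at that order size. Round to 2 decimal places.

Q* = √(2·D·S / H) = √(2·59,300·34 / 9.6) = √420,041.7 ≈ 648.11 → Q = 648 units
Ordering: D/Q × S = 59,300/648 × $34 = $3,111.42
Holding:  Q/2 × H = 648/2 × $9.6 = $3,110.40
Total = $3,111.42 + $3,110.40 = $6,221.82

$6,221.82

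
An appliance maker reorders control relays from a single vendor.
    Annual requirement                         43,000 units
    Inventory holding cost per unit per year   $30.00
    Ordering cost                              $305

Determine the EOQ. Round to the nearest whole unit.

935 units

Q* = √(2·D·S / H) = √(2·43,000·305 / 30) = √874,333.3 ≈ 935.06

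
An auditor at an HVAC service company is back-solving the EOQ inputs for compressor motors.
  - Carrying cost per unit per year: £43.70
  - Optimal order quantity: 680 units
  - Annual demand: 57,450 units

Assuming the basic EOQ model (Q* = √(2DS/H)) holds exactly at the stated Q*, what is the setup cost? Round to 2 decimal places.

EOQ relation: Q² = 2DS/H, so rearrange for the unknown.
S = Q²H / (2D) = 680² × 43.7 / (2 × 57,450) = 175.8649

£175.86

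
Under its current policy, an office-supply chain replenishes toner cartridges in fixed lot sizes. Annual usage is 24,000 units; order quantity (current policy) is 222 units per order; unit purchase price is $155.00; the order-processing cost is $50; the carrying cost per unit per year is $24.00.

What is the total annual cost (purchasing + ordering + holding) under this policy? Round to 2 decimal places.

$3,728,069.41

Annual ordering cost = (D/Q)·S = (24,000/222) × 50 = $5,405.41
Annual holding cost  = (Q/2)·H = (222/2) × 24 = $2,664.00
Purchase cost = D·C = 24,000 × 155 = $3,720,000.00
Total = $5,405.41 + $2,664.00 + $3,720,000.00 = $3,728,069.41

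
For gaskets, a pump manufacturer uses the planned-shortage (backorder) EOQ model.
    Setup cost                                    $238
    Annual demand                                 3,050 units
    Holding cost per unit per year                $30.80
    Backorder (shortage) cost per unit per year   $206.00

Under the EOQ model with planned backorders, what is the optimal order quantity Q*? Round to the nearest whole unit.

Q* = √(2DS/H) · √((H + b)/b)
   = √(2 × 3,050 × 238 / 30.8) · √((30.8 + 206) / 206)
   = 217.109 × 1.0722 ≈ 232.77

233 units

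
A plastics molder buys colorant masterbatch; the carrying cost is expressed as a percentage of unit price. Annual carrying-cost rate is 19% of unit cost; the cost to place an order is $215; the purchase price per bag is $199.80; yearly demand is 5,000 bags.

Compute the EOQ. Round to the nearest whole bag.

238 bags

Holding cost per bag per year: H = 19% × $199.8 = $37.9620
Q* = √(2·D·S / H) = √(2·5,000·215 / 37.962) = √56,635.6 ≈ 237.98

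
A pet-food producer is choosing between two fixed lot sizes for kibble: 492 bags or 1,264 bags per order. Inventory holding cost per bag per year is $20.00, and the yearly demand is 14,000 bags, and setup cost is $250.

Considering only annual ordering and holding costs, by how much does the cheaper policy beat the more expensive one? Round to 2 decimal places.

Annual cost at Q: ordering D·S/Q plus holding Q·H/2.
TC(492) = (14,000/492)×250 + (492/2)×20 = $12,033.82
TC(1,264) = (14,000/1,264)×250 + (1,264/2)×20 = $15,408.99
Lots of 492 are cheaper by $3,375.17.

$3,375.17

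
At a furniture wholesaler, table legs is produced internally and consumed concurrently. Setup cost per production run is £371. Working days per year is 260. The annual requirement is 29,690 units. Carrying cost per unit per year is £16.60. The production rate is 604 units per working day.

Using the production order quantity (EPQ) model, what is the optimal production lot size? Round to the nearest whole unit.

d = 29,690/260 = 114.1923 units/day;  effective holding cost H(1 − d/p) = 16.6·(1 − 114.1923/604) = 13.46160
Q* = √(2DS / H_eff) = √(2·29,690·371 / 13.46160) ≈ 1,279.26

1,279 units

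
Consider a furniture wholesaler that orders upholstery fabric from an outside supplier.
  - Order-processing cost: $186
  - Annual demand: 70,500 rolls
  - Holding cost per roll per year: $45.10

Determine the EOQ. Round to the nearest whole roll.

763 rolls

Optimal lot size Q* = (2 × 70,500 × $186 / $45.1)^½ ≈ 762.57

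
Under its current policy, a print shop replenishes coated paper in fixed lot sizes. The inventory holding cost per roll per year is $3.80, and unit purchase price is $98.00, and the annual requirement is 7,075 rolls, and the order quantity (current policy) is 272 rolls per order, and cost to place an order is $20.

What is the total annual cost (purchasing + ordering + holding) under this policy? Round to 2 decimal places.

$694,387.02

Orders/yr = 7,075/272 = 26.011; ordering cost = 26.011 × $20 = $520.22
Average inventory = 272/2 = 136; holding cost = 136 × $3.8 = $516.80
Purchase cost = D·C = 7,075 × 98 = $693,350.00
Total = $520.22 + $516.80 + $693,350.00 = $694,387.02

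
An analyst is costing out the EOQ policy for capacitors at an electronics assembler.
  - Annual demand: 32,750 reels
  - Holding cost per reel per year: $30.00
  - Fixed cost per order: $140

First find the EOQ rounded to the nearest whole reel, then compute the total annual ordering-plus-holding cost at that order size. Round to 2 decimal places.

Optimal lot size Q* = (2 × 32,750 × $140 / $30)^½ ≈ 552.87 → Q = 553 reels
Annual ordering cost = (D/Q)·S = (32,750/553) × 140 = $8,291.14
Annual holding cost  = (Q/2)·H = (553/2) × 30 = $8,295.00
Total = $8,291.14 + $8,295.00 = $16,586.14

$16,586.14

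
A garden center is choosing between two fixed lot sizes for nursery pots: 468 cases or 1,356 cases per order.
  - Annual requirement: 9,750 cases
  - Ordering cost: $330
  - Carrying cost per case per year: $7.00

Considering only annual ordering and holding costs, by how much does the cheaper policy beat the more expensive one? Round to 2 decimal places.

$1,394.21

For each Q, cost = (D/Q)·S + (Q/2)·H.
TC(468) = (9,750/468)×330 + (468/2)×7 = $8,513.00
TC(1,356) = (9,750/1,356)×330 + (1,356/2)×7 = $7,118.79
Cheaper: Q = 1,356.  Difference = $1,394.21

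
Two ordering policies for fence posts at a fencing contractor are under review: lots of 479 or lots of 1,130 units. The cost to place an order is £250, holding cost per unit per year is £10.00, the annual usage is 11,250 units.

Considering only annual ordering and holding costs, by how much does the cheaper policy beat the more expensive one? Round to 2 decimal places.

Annual cost at Q: ordering D·S/Q plus holding Q·H/2.
TC(479) = (11,250/479)×250 + (479/2)×10 = £8,266.61
TC(1,130) = (11,250/1,130)×250 + (1,130/2)×10 = £8,138.94
Lots of 1,130 are cheaper by £127.67.

£127.67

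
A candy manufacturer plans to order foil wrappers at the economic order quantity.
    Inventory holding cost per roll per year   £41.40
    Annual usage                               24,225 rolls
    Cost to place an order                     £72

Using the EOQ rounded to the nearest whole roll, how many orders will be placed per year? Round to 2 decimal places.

EOQ = √(2DS/H) = √(2 × 24,225 × 72 / 41.4)
    = √(84,260.87) ≈ 290.28 → Q = 290
Orders per year = D/Q = 24,225 / 290 = 83.534

83.53 orders per year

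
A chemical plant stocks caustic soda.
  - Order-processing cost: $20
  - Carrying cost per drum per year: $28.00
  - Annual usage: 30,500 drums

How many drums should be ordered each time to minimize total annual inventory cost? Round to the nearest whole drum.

Q* = √(2·D·S / H) = √(2·30,500·20 / 28) = √43,571.4 ≈ 208.74

209 drums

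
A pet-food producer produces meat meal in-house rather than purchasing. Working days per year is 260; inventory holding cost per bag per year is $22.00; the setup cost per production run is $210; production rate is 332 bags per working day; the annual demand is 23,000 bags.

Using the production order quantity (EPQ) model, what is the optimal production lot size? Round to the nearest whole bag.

d = 23,000/260 = 88.4615 bags/day;  effective holding cost H(1 − d/p) = 22·(1 − 88.4615/332) = 16.13809
Q* = √(2DS / H_eff) = √(2·23,000·210 / 16.13809) ≈ 773.68

774 bags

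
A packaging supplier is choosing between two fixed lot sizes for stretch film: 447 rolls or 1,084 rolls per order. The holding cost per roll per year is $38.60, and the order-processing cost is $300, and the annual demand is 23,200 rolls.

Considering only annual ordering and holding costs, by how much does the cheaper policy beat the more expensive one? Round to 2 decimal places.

$3,144.29

For each Q, cost = (D/Q)·S + (Q/2)·H.
TC(447) = (23,200/447)×300 + (447/2)×38.6 = $24,197.57
TC(1,084) = (23,200/1,084)×300 + (1,084/2)×38.6 = $27,341.86
Lots of 447 are cheaper by $3,144.29.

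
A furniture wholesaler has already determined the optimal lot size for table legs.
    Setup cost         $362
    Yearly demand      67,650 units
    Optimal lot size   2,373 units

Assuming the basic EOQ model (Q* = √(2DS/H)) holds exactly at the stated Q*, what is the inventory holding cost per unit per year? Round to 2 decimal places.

EOQ relation: Q² = 2DS/H, so rearrange for the unknown.
H = 2DS / Q² = 2 × 67,650 × 362 / 2,373² = 8.6978

$8.70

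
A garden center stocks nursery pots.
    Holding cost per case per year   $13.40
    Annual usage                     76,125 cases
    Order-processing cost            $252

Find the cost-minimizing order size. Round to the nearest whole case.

Optimal lot size Q* = (2 × 76,125 × $252 / $13.4)^½ ≈ 1,692.10

1,692 cases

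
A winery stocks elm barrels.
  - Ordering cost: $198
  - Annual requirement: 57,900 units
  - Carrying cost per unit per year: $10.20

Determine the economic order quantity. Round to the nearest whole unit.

Q* = √(2·D·S / H) = √(2·57,900·198 / 10.2) = √2,247,882.4 ≈ 1,499.29

1,499 units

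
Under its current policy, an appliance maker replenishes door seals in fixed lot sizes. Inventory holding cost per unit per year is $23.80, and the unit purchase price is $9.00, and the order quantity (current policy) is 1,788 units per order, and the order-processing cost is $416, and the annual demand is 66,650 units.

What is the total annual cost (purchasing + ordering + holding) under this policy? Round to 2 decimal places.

Ordering: D/Q × S = 66,650/1,788 × $416 = $15,506.94
Holding:  Q/2 × H = 1,788/2 × $23.8 = $21,277.20
Purchase cost = D·C = 66,650 × 9 = $599,850.00
Total = $15,506.94 + $21,277.20 + $599,850.00 = $636,634.14

$636,634.14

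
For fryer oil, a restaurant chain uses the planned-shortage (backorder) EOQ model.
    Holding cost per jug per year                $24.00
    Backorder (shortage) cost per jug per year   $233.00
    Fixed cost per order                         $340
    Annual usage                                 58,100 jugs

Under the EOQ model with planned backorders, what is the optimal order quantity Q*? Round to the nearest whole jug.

1,347 jugs

Q* = √(2DS/H) · √((H + b)/b)
   = √(2 × 58,100 × 340 / 24) · √((24 + 233) / 233)
   = 1,283.030 × 1.0502 ≈ 1,347.49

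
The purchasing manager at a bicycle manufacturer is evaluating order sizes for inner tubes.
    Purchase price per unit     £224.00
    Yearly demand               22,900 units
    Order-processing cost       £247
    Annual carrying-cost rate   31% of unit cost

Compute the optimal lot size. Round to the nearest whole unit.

H = i·C = 0.31 × £224 = £69.4400 per unit-year
2DS/H = 2·22,900·247/69.44 = 162,911.87
EOQ = √162,911.87 ≈ 403.62

404 units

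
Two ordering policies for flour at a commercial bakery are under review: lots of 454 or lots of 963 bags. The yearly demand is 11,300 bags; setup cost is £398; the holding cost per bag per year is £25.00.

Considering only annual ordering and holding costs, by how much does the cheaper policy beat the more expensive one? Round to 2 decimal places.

£1,126.53

TC(Q) = (D/Q)S + (Q/2)H
TC(454) = (11,300/454)×398 + (454/2)×25 = £15,581.17
TC(963) = (11,300/963)×398 + (963/2)×25 = £16,707.70
|ΔTC| = |£15,581.17 − £16,707.70| = £1,126.53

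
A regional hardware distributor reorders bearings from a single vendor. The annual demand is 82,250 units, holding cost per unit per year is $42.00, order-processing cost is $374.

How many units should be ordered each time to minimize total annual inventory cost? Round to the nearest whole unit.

EOQ = √(2DS/H) = √(2 × 82,250 × 374 / 42)
    = √(1,464,833.33) ≈ 1,210.30

1,210 units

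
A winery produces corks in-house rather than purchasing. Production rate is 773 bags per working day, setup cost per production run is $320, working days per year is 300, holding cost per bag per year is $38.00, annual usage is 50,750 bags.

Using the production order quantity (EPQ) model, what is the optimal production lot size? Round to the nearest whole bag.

d = 50,750/300 = 169.1667 bags/day;  effective holding cost H(1 − d/p) = 38·(1 − 169.1667/773) = 29.68392
Q* = √(2DS / H_eff) = √(2·50,750·320 / 29.68392) ≈ 1,046.04

1,046 bags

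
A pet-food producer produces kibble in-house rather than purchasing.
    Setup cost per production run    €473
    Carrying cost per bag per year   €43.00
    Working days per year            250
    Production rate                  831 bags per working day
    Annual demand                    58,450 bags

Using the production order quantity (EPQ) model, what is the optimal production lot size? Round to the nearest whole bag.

1,338 bags

d = 58,450/250 = 233.8000 bags/day;  effective holding cost H(1 − d/p) = 43·(1 − 233.8000/831) = 30.90205
Q* = √(2DS / H_eff) = √(2·58,450·473 / 30.90205) ≈ 1,337.66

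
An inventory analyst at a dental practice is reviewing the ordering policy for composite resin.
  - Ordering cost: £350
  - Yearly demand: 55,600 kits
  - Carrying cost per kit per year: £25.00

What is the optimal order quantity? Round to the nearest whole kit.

1,248 kits

Q* = √(2·D·S / H) = √(2·55,600·350 / 25) = √1,556,800.0 ≈ 1,247.72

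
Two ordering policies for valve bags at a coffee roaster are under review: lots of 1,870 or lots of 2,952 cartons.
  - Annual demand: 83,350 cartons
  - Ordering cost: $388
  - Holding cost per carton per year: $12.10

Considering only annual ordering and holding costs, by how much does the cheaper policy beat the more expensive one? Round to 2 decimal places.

$207.31

For each Q, cost = (D/Q)·S + (Q/2)·H.
TC(1,870) = (83,350/1,870)×388 + (1,870/2)×12.1 = $28,607.51
TC(2,952) = (83,350/2,952)×388 + (2,952/2)×12.1 = $28,814.82
Cheaper: Q = 1,870.  Difference = $207.31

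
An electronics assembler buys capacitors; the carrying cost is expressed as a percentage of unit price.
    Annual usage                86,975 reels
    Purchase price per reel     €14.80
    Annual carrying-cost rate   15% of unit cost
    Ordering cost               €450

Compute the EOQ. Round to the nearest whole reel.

H = i·C = 0.15 × €14.8 = €2.2200 per reel-year
Optimal lot size Q* = (2 × 86,975 × €450 / €2.22)^½ ≈ 5,938.02

5,938 reels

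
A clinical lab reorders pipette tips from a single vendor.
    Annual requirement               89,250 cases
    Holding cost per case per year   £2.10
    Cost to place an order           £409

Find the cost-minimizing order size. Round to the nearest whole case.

5,896 cases

2DS/H = 2·89,250·409/2.1 = 34,765,000.00
EOQ = √34,765,000.00 ≈ 5,896.19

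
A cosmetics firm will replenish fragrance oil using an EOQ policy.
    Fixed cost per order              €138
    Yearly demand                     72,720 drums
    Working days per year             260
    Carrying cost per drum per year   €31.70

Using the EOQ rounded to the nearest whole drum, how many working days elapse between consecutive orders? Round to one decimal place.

2.8 days

2DS/H = 2·72,720·138/31.7 = 633,145.74
EOQ = √633,145.74 ≈ 795.70 → Q = 796 drums
T = Q/D × 260 days = 796/72,720 × 260 = 2.846 days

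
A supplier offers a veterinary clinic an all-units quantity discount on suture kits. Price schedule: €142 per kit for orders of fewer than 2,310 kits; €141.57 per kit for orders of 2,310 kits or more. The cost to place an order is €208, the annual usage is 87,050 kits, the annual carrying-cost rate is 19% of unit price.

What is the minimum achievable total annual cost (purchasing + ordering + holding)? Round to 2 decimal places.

€12,362,574.30

H₁ = 19%×€142 = €26.9800;  H₂ = 19%×€141.57 = €26.8983
EOQ₁ = √(2×87,050×208/26.9800) = 1,158.54  (< 2,310, feasible at tier 1)
EOQ₂ = √(2×87,050×208/26.8983) = 1,160.30  (< 2,310 → use Q = 2,310 at tier-2 price)
TC(tier 1 (EOQ₁), Q≈1,158.5) = €12,392,357.34
TC(tier 2, Q≈2,310.0) = €12,362,574.30
Minimum at tier 2: €12,362,574.30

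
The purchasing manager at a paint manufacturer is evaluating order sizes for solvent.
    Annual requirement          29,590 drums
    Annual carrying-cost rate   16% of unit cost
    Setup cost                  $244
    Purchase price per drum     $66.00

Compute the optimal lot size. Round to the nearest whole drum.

H = i·C = 0.16 × $66 = $10.5600 per drum-year
EOQ = √(2DS/H) = √(2 × 29,590 × 244 / 10.56)
    = √(1,367,416.67) ≈ 1,169.37

1,169 drums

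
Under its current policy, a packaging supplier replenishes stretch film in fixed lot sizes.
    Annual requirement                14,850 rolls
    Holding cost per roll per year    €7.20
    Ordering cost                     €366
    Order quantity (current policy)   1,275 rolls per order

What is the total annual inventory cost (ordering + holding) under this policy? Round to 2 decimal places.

€8,852.82

Annual ordering cost = (D/Q)·S = (14,850/1,275) × 366 = €4,262.82
Annual holding cost  = (Q/2)·H = (1,275/2) × 7.2 = €4,590.00
Total = €4,262.82 + €4,590.00 = €8,852.82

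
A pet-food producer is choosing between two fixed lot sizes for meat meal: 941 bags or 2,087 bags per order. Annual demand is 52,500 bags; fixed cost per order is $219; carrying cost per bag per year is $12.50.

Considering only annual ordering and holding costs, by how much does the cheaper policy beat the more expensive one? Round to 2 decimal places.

$453.22

For each Q, cost = (D/Q)·S + (Q/2)·H.
TC(941) = (52,500/941)×219 + (941/2)×12.5 = $18,099.63
TC(2,087) = (52,500/2,087)×219 + (2,087/2)×12.5 = $18,552.85
Cheaper: Q = 941.  Difference = $453.22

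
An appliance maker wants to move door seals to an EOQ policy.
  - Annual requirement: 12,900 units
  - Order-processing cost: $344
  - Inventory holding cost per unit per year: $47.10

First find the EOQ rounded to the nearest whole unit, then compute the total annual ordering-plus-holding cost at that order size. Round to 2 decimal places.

EOQ = √(2DS/H) = √(2 × 12,900 × 344 / 47.1)
    = √(188,433.12) ≈ 434.09 → Q = 434 units
Annual ordering cost = (D/Q)·S = (12,900/434) × 344 = $10,224.88
Annual holding cost  = (Q/2)·H = (434/2) × 47.1 = $10,220.70
Total = $10,224.88 + $10,220.70 = $20,445.58

$20,445.58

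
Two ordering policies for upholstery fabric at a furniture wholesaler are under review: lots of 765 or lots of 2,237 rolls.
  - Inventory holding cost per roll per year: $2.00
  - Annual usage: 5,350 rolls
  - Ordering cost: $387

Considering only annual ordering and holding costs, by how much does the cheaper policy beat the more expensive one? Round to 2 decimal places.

$308.92

Annual cost at Q: ordering D·S/Q plus holding Q·H/2.
TC(765) = (5,350/765)×387 + (765/2)×2 = $3,471.47
TC(2,237) = (5,350/2,237)×387 + (2,237/2)×2 = $3,162.55
Cheaper: Q = 2,237.  Difference = $308.92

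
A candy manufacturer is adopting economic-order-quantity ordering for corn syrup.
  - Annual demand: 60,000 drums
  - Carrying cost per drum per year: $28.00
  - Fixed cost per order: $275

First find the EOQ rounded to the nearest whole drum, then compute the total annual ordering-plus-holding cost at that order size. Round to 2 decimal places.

$30,397.37

Optimal lot size Q* = (2 × 60,000 × $275 / $28)^½ ≈ 1,085.62 → Q = 1,086 drums
Annual ordering cost = (D/Q)·S = (60,000/1,086) × 275 = $15,193.37
Annual holding cost  = (Q/2)·H = (1,086/2) × 28 = $15,204.00
Total = $15,193.37 + $15,204.00 = $30,397.37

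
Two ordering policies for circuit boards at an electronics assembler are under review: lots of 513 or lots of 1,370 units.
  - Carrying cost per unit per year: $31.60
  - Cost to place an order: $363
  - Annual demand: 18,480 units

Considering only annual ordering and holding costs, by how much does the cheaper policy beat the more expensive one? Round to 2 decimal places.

Annual cost at Q: ordering D·S/Q plus holding Q·H/2.
TC(513) = (18,480/513)×363 + (513/2)×31.6 = $21,181.89
TC(1,370) = (18,480/1,370)×363 + (1,370/2)×31.6 = $26,542.53
|ΔTC| = |$21,181.89 − $26,542.53| = $5,360.63

$5,360.63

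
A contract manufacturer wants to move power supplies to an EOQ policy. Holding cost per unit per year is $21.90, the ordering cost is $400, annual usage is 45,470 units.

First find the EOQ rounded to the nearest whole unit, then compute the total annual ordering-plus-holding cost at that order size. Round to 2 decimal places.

$28,224.71

EOQ = √(2DS/H) = √(2 × 45,470 × 400 / 21.9)
    = √(1,661,004.57) ≈ 1,288.80 → Q = 1,289 units
Ordering: D/Q × S = 45,470/1,289 × $400 = $14,110.16
Holding:  Q/2 × H = 1,289/2 × $21.9 = $14,114.55
Total = $14,110.16 + $14,114.55 = $28,224.71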